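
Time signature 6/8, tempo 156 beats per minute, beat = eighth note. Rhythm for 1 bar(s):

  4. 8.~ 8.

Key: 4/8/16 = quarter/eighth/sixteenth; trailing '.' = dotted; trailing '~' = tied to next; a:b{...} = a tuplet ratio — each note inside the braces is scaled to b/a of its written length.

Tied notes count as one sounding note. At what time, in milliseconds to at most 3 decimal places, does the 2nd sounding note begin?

note 2 onset = 3b = 1153.846ms

1. 0.0ms @ 0 + 1153.846ms (3)
2. 1153.846ms @ 3 + 1153.846ms (3)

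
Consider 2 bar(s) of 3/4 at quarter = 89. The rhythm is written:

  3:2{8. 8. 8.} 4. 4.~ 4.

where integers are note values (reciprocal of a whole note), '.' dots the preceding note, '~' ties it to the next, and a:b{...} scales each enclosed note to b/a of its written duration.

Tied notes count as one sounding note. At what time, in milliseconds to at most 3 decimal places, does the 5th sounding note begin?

1. 0.0ms @ 0 + 337.079ms (1/2)
2. 337.079ms @ 1/2 + 337.079ms (1/2)
3. 674.157ms @ 1 + 337.079ms (1/2)
4. 1011.236ms @ 3/2 + 1011.236ms (3/2)
5. 2022.472ms @ 3 + 2022.472ms (3)

note 5 onset = 3b = 2022.472ms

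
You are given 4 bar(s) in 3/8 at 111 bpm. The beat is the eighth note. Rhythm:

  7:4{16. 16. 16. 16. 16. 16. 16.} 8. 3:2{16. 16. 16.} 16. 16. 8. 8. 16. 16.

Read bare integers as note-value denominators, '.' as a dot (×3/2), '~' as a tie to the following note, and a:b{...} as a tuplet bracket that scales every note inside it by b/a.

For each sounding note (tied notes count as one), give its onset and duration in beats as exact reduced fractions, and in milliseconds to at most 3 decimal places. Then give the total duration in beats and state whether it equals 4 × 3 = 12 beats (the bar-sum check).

1) 0.0ms=0b +231.66ms=3/7b
2) 231.66ms=3/7b +231.66ms=3/7b
3) 463.32ms=6/7b +231.66ms=3/7b
4) 694.981ms=9/7b +231.66ms=3/7b
5) 926.641ms=12/7b +231.66ms=3/7b
6) 1158.301ms=15/7b +231.66ms=3/7b
7) 1389.961ms=18/7b +231.66ms=3/7b
8) 1621.622ms=3b +810.811ms=3/2b
9) 2432.432ms=9/2b +270.27ms=1/2b
10) 2702.703ms=5b +270.27ms=1/2b
11) 2972.973ms=11/2b +270.27ms=1/2b
12) 3243.243ms=6b +405.405ms=3/4b
13) 3648.649ms=27/4b +405.405ms=3/4b
14) 4054.054ms=15/2b +810.811ms=3/2b
15) 4864.865ms=9b +810.811ms=3/2b
16) 5675.676ms=21/2b +405.405ms=3/4b
17) 6081.081ms=45/4b +405.405ms=3/4b
Σ=12b of 12 (111bpm 3/8) — PASS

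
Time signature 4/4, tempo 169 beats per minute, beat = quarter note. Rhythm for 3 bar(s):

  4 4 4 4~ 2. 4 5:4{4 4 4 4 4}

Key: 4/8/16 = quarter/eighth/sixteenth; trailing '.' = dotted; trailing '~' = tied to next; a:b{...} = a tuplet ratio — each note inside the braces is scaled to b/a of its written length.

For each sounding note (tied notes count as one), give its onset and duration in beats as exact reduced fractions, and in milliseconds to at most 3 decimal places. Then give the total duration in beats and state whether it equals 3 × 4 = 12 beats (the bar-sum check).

1) 0.0ms=0b +355.03ms=1b
2) 355.03ms=1b +355.03ms=1b
3) 710.059ms=2b +355.03ms=1b
4) 1065.089ms=3b +1420.118ms=4b
5) 2485.207ms=7b +355.03ms=1b
6) 2840.237ms=8b +284.024ms=4/5b
7) 3124.26ms=44/5b +284.024ms=4/5b
8) 3408.284ms=48/5b +284.024ms=4/5b
9) 3692.308ms=52/5b +284.024ms=4/5b
10) 3976.331ms=56/5b +284.024ms=4/5b
Σ=12b of 12 (169bpm 4/4) — PASS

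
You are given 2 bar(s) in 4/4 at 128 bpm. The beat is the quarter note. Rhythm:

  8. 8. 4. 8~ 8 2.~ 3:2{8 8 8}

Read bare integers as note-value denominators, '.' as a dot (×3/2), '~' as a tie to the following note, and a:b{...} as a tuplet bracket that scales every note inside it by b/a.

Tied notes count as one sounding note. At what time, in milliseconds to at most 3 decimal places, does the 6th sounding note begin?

1. 0.0ms @ 0 + 351.562ms (3/4)
2. 351.562ms @ 3/4 + 351.562ms (3/4)
3. 703.125ms @ 3/2 + 703.125ms (3/2)
4. 1406.25ms @ 3 + 468.75ms (1)
5. 1875.0ms @ 4 + 1562.5ms (10/3)
6. 3437.5ms @ 22/3 + 156.25ms (1/3)
7. 3593.75ms @ 23/3 + 156.25ms (1/3)

note 6 onset = 22/3b = 3437.5ms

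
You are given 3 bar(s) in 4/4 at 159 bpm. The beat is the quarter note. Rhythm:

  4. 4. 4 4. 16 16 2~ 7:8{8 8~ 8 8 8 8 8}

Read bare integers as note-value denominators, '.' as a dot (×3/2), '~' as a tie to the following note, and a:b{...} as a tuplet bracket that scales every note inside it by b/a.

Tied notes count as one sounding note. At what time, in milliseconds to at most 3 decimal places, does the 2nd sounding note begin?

note 2 onset = 3/2b = 566.038ms

1. 0.0ms @ 0 + 566.038ms (3/2)
2. 566.038ms @ 3/2 + 566.038ms (3/2)
3. 1132.075ms @ 3 + 377.358ms (1)
4. 1509.434ms @ 4 + 566.038ms (3/2)
5. 2075.472ms @ 11/2 + 94.34ms (1/4)
6. 2169.811ms @ 23/4 + 94.34ms (1/4)
7. 2264.151ms @ 6 + 970.35ms (18/7)
8. 3234.501ms @ 60/7 + 431.267ms (8/7)
9. 3665.768ms @ 68/7 + 215.633ms (4/7)
10. 3881.402ms @ 72/7 + 215.633ms (4/7)
11. 4097.035ms @ 76/7 + 215.633ms (4/7)
12. 4312.668ms @ 80/7 + 215.633ms (4/7)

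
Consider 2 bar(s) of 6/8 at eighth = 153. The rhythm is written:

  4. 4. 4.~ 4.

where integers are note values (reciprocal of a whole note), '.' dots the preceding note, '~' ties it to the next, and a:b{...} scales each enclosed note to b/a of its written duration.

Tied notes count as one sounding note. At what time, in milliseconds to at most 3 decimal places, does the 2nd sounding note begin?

note 2 onset = 3b = 1176.471ms

1. 0.0ms @ 0 + 1176.471ms (3)
2. 1176.471ms @ 3 + 1176.471ms (3)
3. 2352.941ms @ 6 + 2352.941ms (6)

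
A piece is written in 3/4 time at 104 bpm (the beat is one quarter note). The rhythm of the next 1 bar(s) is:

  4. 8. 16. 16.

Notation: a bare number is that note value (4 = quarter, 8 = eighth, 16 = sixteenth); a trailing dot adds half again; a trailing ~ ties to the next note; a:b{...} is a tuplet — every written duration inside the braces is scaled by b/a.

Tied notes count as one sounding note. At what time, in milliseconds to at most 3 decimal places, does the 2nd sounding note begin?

1. 0.0ms @ 0 + 865.385ms (3/2)
2. 865.385ms @ 3/2 + 432.692ms (3/4)
3. 1298.077ms @ 9/4 + 216.346ms (3/8)
4. 1514.423ms @ 21/8 + 216.346ms (3/8)

note 2 onset = 3/2b = 865.385ms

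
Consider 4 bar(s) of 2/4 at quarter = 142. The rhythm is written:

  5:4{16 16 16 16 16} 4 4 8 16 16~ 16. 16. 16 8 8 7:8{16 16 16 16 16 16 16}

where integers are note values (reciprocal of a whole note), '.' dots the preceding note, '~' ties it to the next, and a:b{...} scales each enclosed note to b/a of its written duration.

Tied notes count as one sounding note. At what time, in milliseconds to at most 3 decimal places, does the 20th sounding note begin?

note 20 onset = 52/7b = 3138.833ms

1. 0.0ms @ 0 + 84.507ms (1/5)
2. 84.507ms @ 1/5 + 84.507ms (1/5)
3. 169.014ms @ 2/5 + 84.507ms (1/5)
4. 253.521ms @ 3/5 + 84.507ms (1/5)
5. 338.028ms @ 4/5 + 84.507ms (1/5)
6. 422.535ms @ 1 + 422.535ms (1)
7. 845.07ms @ 2 + 422.535ms (1)
8. 1267.606ms @ 3 + 211.268ms (1/2)
9. 1478.873ms @ 7/2 + 105.634ms (1/4)
10. 1584.507ms @ 15/4 + 264.085ms (5/8)
11. 1848.592ms @ 35/8 + 158.451ms (3/8)
12. 2007.042ms @ 19/4 + 105.634ms (1/4)
13. 2112.676ms @ 5 + 211.268ms (1/2)
14. 2323.944ms @ 11/2 + 211.268ms (1/2)
15. 2535.211ms @ 6 + 120.724ms (2/7)
16. 2655.936ms @ 44/7 + 120.724ms (2/7)
17. 2776.66ms @ 46/7 + 120.724ms (2/7)
18. 2897.384ms @ 48/7 + 120.724ms (2/7)
19. 3018.109ms @ 50/7 + 120.724ms (2/7)
20. 3138.833ms @ 52/7 + 120.724ms (2/7)
21. 3259.557ms @ 54/7 + 120.724ms (2/7)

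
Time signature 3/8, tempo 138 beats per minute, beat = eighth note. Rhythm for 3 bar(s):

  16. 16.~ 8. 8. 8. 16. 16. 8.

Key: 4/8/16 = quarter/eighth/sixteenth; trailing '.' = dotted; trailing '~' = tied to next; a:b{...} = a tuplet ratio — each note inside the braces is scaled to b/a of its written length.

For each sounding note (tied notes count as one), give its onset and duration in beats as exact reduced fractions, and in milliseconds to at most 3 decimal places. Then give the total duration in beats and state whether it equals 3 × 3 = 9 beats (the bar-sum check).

1) 0.0ms=0b +326.087ms=3/4b
2) 326.087ms=3/4b +978.261ms=9/4b
3) 1304.348ms=3b +652.174ms=3/2b
4) 1956.522ms=9/2b +652.174ms=3/2b
5) 2608.696ms=6b +326.087ms=3/4b
6) 2934.783ms=27/4b +326.087ms=3/4b
7) 3260.87ms=15/2b +652.174ms=3/2b
Σ=9b of 9 (138bpm 3/8) — PASS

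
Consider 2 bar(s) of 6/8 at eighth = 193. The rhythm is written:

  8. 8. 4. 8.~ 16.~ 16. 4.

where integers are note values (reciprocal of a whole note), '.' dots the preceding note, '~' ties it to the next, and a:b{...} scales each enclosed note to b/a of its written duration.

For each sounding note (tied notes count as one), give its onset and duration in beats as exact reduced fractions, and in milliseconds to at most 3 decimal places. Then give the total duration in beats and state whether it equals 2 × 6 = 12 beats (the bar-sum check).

1) 0.0ms=0b +466.321ms=3/2b
2) 466.321ms=3/2b +466.321ms=3/2b
3) 932.642ms=3b +932.642ms=3b
4) 1865.285ms=6b +932.642ms=3b
5) 2797.927ms=9b +932.642ms=3b
Σ=12b of 12 (193bpm 6/8) — PASS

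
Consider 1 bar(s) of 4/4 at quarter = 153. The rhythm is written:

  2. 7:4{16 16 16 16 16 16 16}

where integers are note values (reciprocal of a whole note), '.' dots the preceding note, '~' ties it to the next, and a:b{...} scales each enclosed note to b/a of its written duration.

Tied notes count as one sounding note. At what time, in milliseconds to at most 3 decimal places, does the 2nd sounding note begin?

note 2 onset = 3b = 1176.471ms

1. 0.0ms @ 0 + 1176.471ms (3)
2. 1176.471ms @ 3 + 56.022ms (1/7)
3. 1232.493ms @ 22/7 + 56.022ms (1/7)
4. 1288.515ms @ 23/7 + 56.022ms (1/7)
5. 1344.538ms @ 24/7 + 56.022ms (1/7)
6. 1400.56ms @ 25/7 + 56.022ms (1/7)
7. 1456.583ms @ 26/7 + 56.022ms (1/7)
8. 1512.605ms @ 27/7 + 56.022ms (1/7)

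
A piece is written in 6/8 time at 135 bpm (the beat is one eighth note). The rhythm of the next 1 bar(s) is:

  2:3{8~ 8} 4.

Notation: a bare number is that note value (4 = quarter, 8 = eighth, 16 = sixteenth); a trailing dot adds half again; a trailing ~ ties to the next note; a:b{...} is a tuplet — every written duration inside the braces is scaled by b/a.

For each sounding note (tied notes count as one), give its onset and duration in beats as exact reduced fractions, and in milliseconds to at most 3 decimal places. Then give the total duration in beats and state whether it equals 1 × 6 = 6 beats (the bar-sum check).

1) 0.0ms=0b +1333.333ms=3b
2) 1333.333ms=3b +1333.333ms=3b
Σ=6b of 6 (135bpm 6/8) — PASS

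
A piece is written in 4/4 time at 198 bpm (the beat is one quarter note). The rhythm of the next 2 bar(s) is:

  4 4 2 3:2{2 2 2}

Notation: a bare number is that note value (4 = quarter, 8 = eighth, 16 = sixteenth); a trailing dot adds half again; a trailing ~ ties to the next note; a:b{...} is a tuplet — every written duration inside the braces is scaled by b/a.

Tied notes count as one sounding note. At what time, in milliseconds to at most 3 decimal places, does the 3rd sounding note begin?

1. 0.0ms @ 0 + 303.03ms (1)
2. 303.03ms @ 1 + 303.03ms (1)
3. 606.061ms @ 2 + 606.061ms (2)
4. 1212.121ms @ 4 + 404.04ms (4/3)
5. 1616.162ms @ 16/3 + 404.04ms (4/3)
6. 2020.202ms @ 20/3 + 404.04ms (4/3)

note 3 onset = 2b = 606.061ms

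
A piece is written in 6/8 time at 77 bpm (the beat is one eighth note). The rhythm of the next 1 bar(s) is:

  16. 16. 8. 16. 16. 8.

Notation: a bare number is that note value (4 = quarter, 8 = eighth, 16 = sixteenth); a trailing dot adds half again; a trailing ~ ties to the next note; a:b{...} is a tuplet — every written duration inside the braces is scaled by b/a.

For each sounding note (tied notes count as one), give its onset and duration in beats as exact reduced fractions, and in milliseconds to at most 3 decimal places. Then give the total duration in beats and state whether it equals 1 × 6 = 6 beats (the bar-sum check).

1) 0.0ms=0b +584.416ms=3/4b
2) 584.416ms=3/4b +584.416ms=3/4b
3) 1168.831ms=3/2b +1168.831ms=3/2b
4) 2337.662ms=3b +584.416ms=3/4b
5) 2922.078ms=15/4b +584.416ms=3/4b
6) 3506.494ms=9/2b +1168.831ms=3/2b
Σ=6b of 6 (77bpm 6/8) — PASS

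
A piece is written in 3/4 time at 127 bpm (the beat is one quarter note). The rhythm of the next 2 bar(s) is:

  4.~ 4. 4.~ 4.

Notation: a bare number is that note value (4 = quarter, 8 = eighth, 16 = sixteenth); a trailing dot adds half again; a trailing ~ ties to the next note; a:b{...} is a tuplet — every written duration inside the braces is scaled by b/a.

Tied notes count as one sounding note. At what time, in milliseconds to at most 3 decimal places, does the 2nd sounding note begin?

1. 0.0ms @ 0 + 1417.323ms (3)
2. 1417.323ms @ 3 + 1417.323ms (3)

note 2 onset = 3b = 1417.323ms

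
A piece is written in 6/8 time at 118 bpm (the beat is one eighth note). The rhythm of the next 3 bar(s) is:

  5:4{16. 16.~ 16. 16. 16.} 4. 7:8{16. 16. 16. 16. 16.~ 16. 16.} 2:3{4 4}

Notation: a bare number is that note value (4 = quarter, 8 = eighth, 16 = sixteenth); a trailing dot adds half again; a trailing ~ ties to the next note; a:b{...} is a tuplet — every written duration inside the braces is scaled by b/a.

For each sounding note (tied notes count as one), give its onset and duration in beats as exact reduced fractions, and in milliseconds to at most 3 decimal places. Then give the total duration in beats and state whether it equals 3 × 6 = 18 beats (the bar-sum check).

1) 0.0ms=0b +305.085ms=3/5b
2) 305.085ms=3/5b +610.169ms=6/5b
3) 915.254ms=9/5b +305.085ms=3/5b
4) 1220.339ms=12/5b +305.085ms=3/5b
5) 1525.424ms=3b +1525.424ms=3b
6) 3050.847ms=6b +435.835ms=6/7b
7) 3486.683ms=48/7b +435.835ms=6/7b
8) 3922.518ms=54/7b +435.835ms=6/7b
9) 4358.354ms=60/7b +435.835ms=6/7b
10) 4794.189ms=66/7b +871.671ms=12/7b
11) 5665.86ms=78/7b +435.835ms=6/7b
12) 6101.695ms=12b +1525.424ms=3b
13) 7627.119ms=15b +1525.424ms=3b
Σ=18b of 18 (118bpm 6/8) — PASS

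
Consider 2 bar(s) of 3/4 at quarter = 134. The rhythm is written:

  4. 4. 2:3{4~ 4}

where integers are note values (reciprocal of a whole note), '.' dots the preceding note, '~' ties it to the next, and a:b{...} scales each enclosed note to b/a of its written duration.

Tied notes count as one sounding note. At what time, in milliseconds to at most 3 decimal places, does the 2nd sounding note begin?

1. 0.0ms @ 0 + 671.642ms (3/2)
2. 671.642ms @ 3/2 + 671.642ms (3/2)
3. 1343.284ms @ 3 + 1343.284ms (3)

note 2 onset = 3/2b = 671.642ms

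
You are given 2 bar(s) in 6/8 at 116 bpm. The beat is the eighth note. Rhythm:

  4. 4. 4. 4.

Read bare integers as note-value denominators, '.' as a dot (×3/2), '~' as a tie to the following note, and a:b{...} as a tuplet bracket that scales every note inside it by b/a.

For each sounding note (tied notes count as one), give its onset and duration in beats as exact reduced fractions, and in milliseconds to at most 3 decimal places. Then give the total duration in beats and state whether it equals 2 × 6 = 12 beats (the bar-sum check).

1) 0.0ms=0b +1551.724ms=3b
2) 1551.724ms=3b +1551.724ms=3b
3) 3103.448ms=6b +1551.724ms=3b
4) 4655.172ms=9b +1551.724ms=3b
Σ=12b of 12 (116bpm 6/8) — PASS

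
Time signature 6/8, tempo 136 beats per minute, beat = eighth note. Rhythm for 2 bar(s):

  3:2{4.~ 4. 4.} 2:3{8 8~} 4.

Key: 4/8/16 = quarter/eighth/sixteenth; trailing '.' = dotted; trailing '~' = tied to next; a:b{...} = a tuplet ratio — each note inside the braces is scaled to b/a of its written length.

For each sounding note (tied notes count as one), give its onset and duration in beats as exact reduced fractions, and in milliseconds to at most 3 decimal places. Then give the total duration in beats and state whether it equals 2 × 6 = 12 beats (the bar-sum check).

1) 0.0ms=0b +1764.706ms=4b
2) 1764.706ms=4b +882.353ms=2b
3) 2647.059ms=6b +661.765ms=3/2b
4) 3308.824ms=15/2b +1985.294ms=9/2b
Σ=12b of 12 (136bpm 6/8) — PASS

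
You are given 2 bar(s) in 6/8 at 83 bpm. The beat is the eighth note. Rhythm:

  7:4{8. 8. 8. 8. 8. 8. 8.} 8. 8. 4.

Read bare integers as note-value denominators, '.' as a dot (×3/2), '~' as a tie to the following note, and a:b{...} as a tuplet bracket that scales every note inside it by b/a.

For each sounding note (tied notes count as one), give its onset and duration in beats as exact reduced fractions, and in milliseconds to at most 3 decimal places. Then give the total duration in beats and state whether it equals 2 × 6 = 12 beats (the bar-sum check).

1) 0.0ms=0b +619.621ms=6/7b
2) 619.621ms=6/7b +619.621ms=6/7b
3) 1239.243ms=12/7b +619.621ms=6/7b
4) 1858.864ms=18/7b +619.621ms=6/7b
5) 2478.485ms=24/7b +619.621ms=6/7b
6) 3098.107ms=30/7b +619.621ms=6/7b
7) 3717.728ms=36/7b +619.621ms=6/7b
8) 4337.349ms=6b +1084.337ms=3/2b
9) 5421.687ms=15/2b +1084.337ms=3/2b
10) 6506.024ms=9b +2168.675ms=3b
Σ=12b of 12 (83bpm 6/8) — PASS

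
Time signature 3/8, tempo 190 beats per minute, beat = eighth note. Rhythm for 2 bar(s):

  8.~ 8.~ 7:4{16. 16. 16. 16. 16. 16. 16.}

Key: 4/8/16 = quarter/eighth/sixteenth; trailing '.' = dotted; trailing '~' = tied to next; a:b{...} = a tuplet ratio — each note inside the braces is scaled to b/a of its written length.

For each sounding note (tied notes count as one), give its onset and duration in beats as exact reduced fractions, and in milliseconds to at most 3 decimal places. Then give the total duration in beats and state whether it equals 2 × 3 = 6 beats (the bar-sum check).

1) 0.0ms=0b +1082.707ms=24/7b
2) 1082.707ms=24/7b +135.338ms=3/7b
3) 1218.045ms=27/7b +135.338ms=3/7b
4) 1353.383ms=30/7b +135.338ms=3/7b
5) 1488.722ms=33/7b +135.338ms=3/7b
6) 1624.06ms=36/7b +135.338ms=3/7b
7) 1759.398ms=39/7b +135.338ms=3/7b
Σ=6b of 6 (190bpm 3/8) — PASS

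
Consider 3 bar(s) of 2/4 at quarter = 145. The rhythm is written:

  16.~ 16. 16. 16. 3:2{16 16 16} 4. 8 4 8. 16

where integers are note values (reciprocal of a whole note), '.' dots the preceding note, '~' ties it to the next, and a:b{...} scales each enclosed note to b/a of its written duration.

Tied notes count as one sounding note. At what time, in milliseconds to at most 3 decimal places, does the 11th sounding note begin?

1. 0.0ms @ 0 + 310.345ms (3/4)
2. 310.345ms @ 3/4 + 155.172ms (3/8)
3. 465.517ms @ 9/8 + 155.172ms (3/8)
4. 620.69ms @ 3/2 + 68.966ms (1/6)
5. 689.655ms @ 5/3 + 68.966ms (1/6)
6. 758.621ms @ 11/6 + 68.966ms (1/6)
7. 827.586ms @ 2 + 620.69ms (3/2)
8. 1448.276ms @ 7/2 + 206.897ms (1/2)
9. 1655.172ms @ 4 + 413.793ms (1)
10. 2068.966ms @ 5 + 310.345ms (3/4)
11. 2379.31ms @ 23/4 + 103.448ms (1/4)

note 11 onset = 23/4b = 2379.31ms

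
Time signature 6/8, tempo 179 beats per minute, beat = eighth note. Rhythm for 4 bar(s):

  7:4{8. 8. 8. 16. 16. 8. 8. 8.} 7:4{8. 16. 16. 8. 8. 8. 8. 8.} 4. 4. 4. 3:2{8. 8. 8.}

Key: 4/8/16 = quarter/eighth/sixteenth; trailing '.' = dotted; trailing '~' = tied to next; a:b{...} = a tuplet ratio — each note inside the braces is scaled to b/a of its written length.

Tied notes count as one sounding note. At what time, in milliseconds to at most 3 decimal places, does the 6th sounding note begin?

note 6 onset = 24/7b = 1149.242ms

1. 0.0ms @ 0 + 287.31ms (6/7)
2. 287.31ms @ 6/7 + 287.31ms (6/7)
3. 574.621ms @ 12/7 + 287.31ms (6/7)
4. 861.931ms @ 18/7 + 143.655ms (3/7)
5. 1005.587ms @ 3 + 143.655ms (3/7)
6. 1149.242ms @ 24/7 + 287.31ms (6/7)
7. 1436.552ms @ 30/7 + 287.31ms (6/7)
8. 1723.863ms @ 36/7 + 287.31ms (6/7)
9. 2011.173ms @ 6 + 287.31ms (6/7)
10. 2298.484ms @ 48/7 + 143.655ms (3/7)
11. 2442.139ms @ 51/7 + 143.655ms (3/7)
12. 2585.794ms @ 54/7 + 287.31ms (6/7)
13. 2873.105ms @ 60/7 + 287.31ms (6/7)
14. 3160.415ms @ 66/7 + 287.31ms (6/7)
15. 3447.725ms @ 72/7 + 287.31ms (6/7)
16. 3735.036ms @ 78/7 + 287.31ms (6/7)
17. 4022.346ms @ 12 + 1005.587ms (3)
18. 5027.933ms @ 15 + 1005.587ms (3)
19. 6033.52ms @ 18 + 1005.587ms (3)
20. 7039.106ms @ 21 + 335.196ms (1)
21. 7374.302ms @ 22 + 335.196ms (1)
22. 7709.497ms @ 23 + 335.196ms (1)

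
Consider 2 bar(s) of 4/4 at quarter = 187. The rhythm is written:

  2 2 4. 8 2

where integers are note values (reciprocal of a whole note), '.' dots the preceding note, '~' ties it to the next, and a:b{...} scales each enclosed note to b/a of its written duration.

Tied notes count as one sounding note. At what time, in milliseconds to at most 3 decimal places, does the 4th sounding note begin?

1. 0.0ms @ 0 + 641.711ms (2)
2. 641.711ms @ 2 + 641.711ms (2)
3. 1283.422ms @ 4 + 481.283ms (3/2)
4. 1764.706ms @ 11/2 + 160.428ms (1/2)
5. 1925.134ms @ 6 + 641.711ms (2)

note 4 onset = 11/2b = 1764.706ms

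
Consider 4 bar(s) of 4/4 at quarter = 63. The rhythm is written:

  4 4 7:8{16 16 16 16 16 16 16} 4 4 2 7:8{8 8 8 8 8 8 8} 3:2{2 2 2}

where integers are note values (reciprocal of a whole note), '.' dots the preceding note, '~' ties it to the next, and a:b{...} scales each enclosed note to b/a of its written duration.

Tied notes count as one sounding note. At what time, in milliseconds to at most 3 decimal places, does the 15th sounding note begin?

1. 0.0ms @ 0 + 952.381ms (1)
2. 952.381ms @ 1 + 952.381ms (1)
3. 1904.762ms @ 2 + 272.109ms (2/7)
4. 2176.871ms @ 16/7 + 272.109ms (2/7)
5. 2448.98ms @ 18/7 + 272.109ms (2/7)
6. 2721.088ms @ 20/7 + 272.109ms (2/7)
7. 2993.197ms @ 22/7 + 272.109ms (2/7)
8. 3265.306ms @ 24/7 + 272.109ms (2/7)
9. 3537.415ms @ 26/7 + 272.109ms (2/7)
10. 3809.524ms @ 4 + 952.381ms (1)
11. 4761.905ms @ 5 + 952.381ms (1)
12. 5714.286ms @ 6 + 1904.762ms (2)
13. 7619.048ms @ 8 + 544.218ms (4/7)
14. 8163.265ms @ 60/7 + 544.218ms (4/7)
15. 8707.483ms @ 64/7 + 544.218ms (4/7)
16. 9251.701ms @ 68/7 + 544.218ms (4/7)
17. 9795.918ms @ 72/7 + 544.218ms (4/7)
18. 10340.136ms @ 76/7 + 544.218ms (4/7)
19. 10884.354ms @ 80/7 + 544.218ms (4/7)
20. 11428.571ms @ 12 + 1269.841ms (4/3)
21. 12698.413ms @ 40/3 + 1269.841ms (4/3)
22. 13968.254ms @ 44/3 + 1269.841ms (4/3)

note 15 onset = 64/7b = 8707.483ms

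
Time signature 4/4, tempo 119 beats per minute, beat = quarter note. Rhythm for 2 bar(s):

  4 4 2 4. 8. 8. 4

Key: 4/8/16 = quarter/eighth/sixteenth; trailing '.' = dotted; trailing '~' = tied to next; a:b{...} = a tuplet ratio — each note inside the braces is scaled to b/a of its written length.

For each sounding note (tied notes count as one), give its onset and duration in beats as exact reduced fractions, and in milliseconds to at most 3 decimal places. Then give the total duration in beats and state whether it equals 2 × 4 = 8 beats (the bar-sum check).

1) 0.0ms=0b +504.202ms=1b
2) 504.202ms=1b +504.202ms=1b
3) 1008.403ms=2b +1008.403ms=2b
4) 2016.807ms=4b +756.303ms=3/2b
5) 2773.109ms=11/2b +378.151ms=3/4b
6) 3151.261ms=25/4b +378.151ms=3/4b
7) 3529.412ms=7b +504.202ms=1b
Σ=8b of 8 (119bpm 4/4) — PASS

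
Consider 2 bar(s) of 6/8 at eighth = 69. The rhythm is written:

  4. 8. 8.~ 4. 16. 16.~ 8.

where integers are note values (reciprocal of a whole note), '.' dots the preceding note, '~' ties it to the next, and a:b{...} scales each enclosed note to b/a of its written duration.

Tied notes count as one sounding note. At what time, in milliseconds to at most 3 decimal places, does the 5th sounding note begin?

note 5 onset = 39/4b = 8478.261ms

1. 0.0ms @ 0 + 2608.696ms (3)
2. 2608.696ms @ 3 + 1304.348ms (3/2)
3. 3913.043ms @ 9/2 + 3913.043ms (9/2)
4. 7826.087ms @ 9 + 652.174ms (3/4)
5. 8478.261ms @ 39/4 + 1956.522ms (9/4)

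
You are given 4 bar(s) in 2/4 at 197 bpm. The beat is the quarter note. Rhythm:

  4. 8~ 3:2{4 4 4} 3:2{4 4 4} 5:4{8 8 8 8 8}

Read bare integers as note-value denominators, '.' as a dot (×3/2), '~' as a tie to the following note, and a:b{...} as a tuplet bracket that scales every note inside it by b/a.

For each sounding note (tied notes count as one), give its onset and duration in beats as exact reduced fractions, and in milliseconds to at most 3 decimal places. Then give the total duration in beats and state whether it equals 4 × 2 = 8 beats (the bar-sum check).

1) 0.0ms=0b +456.853ms=3/2b
2) 456.853ms=3/2b +355.33ms=7/6b
3) 812.183ms=8/3b +203.046ms=2/3b
4) 1015.228ms=10/3b +203.046ms=2/3b
5) 1218.274ms=4b +203.046ms=2/3b
6) 1421.32ms=14/3b +203.046ms=2/3b
7) 1624.365ms=16/3b +203.046ms=2/3b
8) 1827.411ms=6b +121.827ms=2/5b
9) 1949.239ms=32/5b +121.827ms=2/5b
10) 2071.066ms=34/5b +121.827ms=2/5b
11) 2192.893ms=36/5b +121.827ms=2/5b
12) 2314.721ms=38/5b +121.827ms=2/5b
Σ=8b of 8 (197bpm 2/4) — PASS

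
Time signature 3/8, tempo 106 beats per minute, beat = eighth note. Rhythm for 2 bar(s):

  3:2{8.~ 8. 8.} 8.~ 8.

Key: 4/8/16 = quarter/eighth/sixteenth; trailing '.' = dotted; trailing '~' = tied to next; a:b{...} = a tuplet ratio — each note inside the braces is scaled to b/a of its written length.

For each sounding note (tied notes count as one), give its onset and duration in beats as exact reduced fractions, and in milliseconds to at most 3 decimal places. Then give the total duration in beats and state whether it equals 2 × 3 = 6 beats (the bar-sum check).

1) 0.0ms=0b +1132.075ms=2b
2) 1132.075ms=2b +566.038ms=1b
3) 1698.113ms=3b +1698.113ms=3b
Σ=6b of 6 (106bpm 3/8) — PASS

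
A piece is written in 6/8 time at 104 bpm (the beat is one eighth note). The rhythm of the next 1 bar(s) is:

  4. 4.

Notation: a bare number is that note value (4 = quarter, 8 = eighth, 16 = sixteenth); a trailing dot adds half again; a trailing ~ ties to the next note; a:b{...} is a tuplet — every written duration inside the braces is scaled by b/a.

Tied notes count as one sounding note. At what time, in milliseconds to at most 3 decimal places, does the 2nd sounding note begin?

1. 0.0ms @ 0 + 1730.769ms (3)
2. 1730.769ms @ 3 + 1730.769ms (3)

note 2 onset = 3b = 1730.769ms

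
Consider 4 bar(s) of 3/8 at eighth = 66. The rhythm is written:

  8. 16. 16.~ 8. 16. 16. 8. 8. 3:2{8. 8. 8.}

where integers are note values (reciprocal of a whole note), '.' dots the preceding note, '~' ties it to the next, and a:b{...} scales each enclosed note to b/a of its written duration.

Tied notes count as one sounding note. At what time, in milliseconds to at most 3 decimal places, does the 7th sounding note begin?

note 7 onset = 15/2b = 6818.182ms

1. 0.0ms @ 0 + 1363.636ms (3/2)
2. 1363.636ms @ 3/2 + 681.818ms (3/4)
3. 2045.455ms @ 9/4 + 2045.455ms (9/4)
4. 4090.909ms @ 9/2 + 681.818ms (3/4)
5. 4772.727ms @ 21/4 + 681.818ms (3/4)
6. 5454.545ms @ 6 + 1363.636ms (3/2)
7. 6818.182ms @ 15/2 + 1363.636ms (3/2)
8. 8181.818ms @ 9 + 909.091ms (1)
9. 9090.909ms @ 10 + 909.091ms (1)
10. 10000.0ms @ 11 + 909.091ms (1)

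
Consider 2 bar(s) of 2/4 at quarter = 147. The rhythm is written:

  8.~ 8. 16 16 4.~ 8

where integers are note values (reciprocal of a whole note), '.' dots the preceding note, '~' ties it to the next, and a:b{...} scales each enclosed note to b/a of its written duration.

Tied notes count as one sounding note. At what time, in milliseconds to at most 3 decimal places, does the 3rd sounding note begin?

1. 0.0ms @ 0 + 612.245ms (3/2)
2. 612.245ms @ 3/2 + 102.041ms (1/4)
3. 714.286ms @ 7/4 + 102.041ms (1/4)
4. 816.327ms @ 2 + 816.327ms (2)

note 3 onset = 7/4b = 714.286ms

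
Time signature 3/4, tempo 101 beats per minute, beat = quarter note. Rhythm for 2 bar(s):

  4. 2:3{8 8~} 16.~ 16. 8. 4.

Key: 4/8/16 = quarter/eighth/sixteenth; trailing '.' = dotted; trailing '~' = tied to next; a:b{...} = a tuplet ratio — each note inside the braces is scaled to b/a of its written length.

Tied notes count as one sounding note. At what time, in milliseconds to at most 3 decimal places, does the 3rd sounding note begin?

note 3 onset = 9/4b = 1336.634ms

1. 0.0ms @ 0 + 891.089ms (3/2)
2. 891.089ms @ 3/2 + 445.545ms (3/4)
3. 1336.634ms @ 9/4 + 891.089ms (3/2)
4. 2227.723ms @ 15/4 + 445.545ms (3/4)
5. 2673.267ms @ 9/2 + 891.089ms (3/2)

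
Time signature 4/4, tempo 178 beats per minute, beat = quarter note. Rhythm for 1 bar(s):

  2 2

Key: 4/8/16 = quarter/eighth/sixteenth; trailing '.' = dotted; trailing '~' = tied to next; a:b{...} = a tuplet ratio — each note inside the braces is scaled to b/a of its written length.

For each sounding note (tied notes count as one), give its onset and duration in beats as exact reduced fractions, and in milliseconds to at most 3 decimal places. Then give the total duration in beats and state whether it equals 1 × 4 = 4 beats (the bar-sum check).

1) 0.0ms=0b +674.157ms=2b
2) 674.157ms=2b +674.157ms=2b
Σ=4b of 4 (178bpm 4/4) — PASS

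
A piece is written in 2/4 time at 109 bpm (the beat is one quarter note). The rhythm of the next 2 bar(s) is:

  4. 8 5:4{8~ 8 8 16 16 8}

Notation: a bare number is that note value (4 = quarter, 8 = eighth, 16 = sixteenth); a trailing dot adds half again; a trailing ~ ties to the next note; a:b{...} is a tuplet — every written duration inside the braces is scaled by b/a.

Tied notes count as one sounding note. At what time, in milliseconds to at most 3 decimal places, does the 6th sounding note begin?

1. 0.0ms @ 0 + 825.688ms (3/2)
2. 825.688ms @ 3/2 + 275.229ms (1/2)
3. 1100.917ms @ 2 + 440.367ms (4/5)
4. 1541.284ms @ 14/5 + 220.183ms (2/5)
5. 1761.468ms @ 16/5 + 110.092ms (1/5)
6. 1871.56ms @ 17/5 + 110.092ms (1/5)
7. 1981.651ms @ 18/5 + 220.183ms (2/5)

note 6 onset = 17/5b = 1871.56ms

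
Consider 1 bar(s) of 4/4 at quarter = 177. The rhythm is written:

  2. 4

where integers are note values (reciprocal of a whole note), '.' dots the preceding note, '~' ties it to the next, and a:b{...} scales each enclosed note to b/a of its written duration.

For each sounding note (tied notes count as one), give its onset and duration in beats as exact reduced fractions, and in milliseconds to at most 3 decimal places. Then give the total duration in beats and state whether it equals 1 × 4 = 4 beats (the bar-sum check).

1) 0.0ms=0b +1016.949ms=3b
2) 1016.949ms=3b +338.983ms=1b
Σ=4b of 4 (177bpm 4/4) — PASS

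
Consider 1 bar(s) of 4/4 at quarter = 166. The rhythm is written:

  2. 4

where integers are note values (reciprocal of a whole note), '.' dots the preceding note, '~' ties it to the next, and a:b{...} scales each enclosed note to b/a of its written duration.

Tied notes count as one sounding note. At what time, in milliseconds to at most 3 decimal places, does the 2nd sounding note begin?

note 2 onset = 3b = 1084.337ms

1. 0.0ms @ 0 + 1084.337ms (3)
2. 1084.337ms @ 3 + 361.446ms (1)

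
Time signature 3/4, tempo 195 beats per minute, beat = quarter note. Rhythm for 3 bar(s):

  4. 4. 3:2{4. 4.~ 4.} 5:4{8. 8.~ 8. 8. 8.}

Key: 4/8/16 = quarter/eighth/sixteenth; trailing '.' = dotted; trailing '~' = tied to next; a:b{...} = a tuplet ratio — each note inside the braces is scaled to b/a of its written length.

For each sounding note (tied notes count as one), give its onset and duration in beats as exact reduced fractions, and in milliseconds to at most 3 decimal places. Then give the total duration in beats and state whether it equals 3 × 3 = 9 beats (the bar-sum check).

1) 0.0ms=0b +461.538ms=3/2b
2) 461.538ms=3/2b +461.538ms=3/2b
3) 923.077ms=3b +307.692ms=1b
4) 1230.769ms=4b +615.385ms=2b
5) 1846.154ms=6b +184.615ms=3/5b
6) 2030.769ms=33/5b +369.231ms=6/5b
7) 2400.0ms=39/5b +184.615ms=3/5b
8) 2584.615ms=42/5b +184.615ms=3/5b
Σ=9b of 9 (195bpm 3/4) — PASS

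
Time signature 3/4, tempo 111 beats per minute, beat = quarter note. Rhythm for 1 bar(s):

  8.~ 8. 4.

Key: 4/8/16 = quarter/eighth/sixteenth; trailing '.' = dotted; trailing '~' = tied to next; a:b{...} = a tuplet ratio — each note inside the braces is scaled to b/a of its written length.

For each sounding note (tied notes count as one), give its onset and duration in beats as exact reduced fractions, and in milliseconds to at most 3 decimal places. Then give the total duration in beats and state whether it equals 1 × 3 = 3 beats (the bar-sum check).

1) 0.0ms=0b +810.811ms=3/2b
2) 810.811ms=3/2b +810.811ms=3/2b
Σ=3b of 3 (111bpm 3/4) — PASS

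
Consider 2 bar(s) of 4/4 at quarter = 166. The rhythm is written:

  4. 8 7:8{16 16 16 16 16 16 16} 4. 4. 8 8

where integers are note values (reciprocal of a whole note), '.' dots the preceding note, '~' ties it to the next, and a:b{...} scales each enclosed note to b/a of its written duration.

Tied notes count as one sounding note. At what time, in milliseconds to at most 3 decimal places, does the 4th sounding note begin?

1. 0.0ms @ 0 + 542.169ms (3/2)
2. 542.169ms @ 3/2 + 180.723ms (1/2)
3. 722.892ms @ 2 + 103.27ms (2/7)
4. 826.162ms @ 16/7 + 103.27ms (2/7)
5. 929.432ms @ 18/7 + 103.27ms (2/7)
6. 1032.702ms @ 20/7 + 103.27ms (2/7)
7. 1135.972ms @ 22/7 + 103.27ms (2/7)
8. 1239.243ms @ 24/7 + 103.27ms (2/7)
9. 1342.513ms @ 26/7 + 103.27ms (2/7)
10. 1445.783ms @ 4 + 542.169ms (3/2)
11. 1987.952ms @ 11/2 + 542.169ms (3/2)
12. 2530.12ms @ 7 + 180.723ms (1/2)
13. 2710.843ms @ 15/2 + 180.723ms (1/2)

note 4 onset = 16/7b = 826.162ms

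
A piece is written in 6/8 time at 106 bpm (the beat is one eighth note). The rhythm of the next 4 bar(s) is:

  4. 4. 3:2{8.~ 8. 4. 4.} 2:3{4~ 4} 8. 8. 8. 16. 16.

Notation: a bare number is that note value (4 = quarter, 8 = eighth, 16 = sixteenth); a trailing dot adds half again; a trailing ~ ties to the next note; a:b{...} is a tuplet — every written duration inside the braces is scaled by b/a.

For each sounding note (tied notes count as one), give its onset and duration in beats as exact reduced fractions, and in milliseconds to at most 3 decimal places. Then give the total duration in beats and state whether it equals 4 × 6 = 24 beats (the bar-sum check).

1) 0.0ms=0b +1698.113ms=3b
2) 1698.113ms=3b +1698.113ms=3b
3) 3396.226ms=6b +1132.075ms=2b
4) 4528.302ms=8b +1132.075ms=2b
5) 5660.377ms=10b +1132.075ms=2b
6) 6792.453ms=12b +3396.226ms=6b
7) 10188.679ms=18b +849.057ms=3/2b
8) 11037.736ms=39/2b +849.057ms=3/2b
9) 11886.792ms=21b +849.057ms=3/2b
10) 12735.849ms=45/2b +424.528ms=3/4b
11) 13160.377ms=93/4b +424.528ms=3/4b
Σ=24b of 24 (106bpm 6/8) — PASS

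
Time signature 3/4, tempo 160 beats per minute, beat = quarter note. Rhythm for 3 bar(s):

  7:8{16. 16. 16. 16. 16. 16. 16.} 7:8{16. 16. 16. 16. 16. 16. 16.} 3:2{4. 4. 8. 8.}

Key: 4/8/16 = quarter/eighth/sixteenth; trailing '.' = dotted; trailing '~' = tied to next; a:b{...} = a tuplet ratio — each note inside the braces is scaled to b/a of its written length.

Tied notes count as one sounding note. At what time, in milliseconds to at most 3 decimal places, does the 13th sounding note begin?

note 13 onset = 36/7b = 1928.571ms

1. 0.0ms @ 0 + 160.714ms (3/7)
2. 160.714ms @ 3/7 + 160.714ms (3/7)
3. 321.429ms @ 6/7 + 160.714ms (3/7)
4. 482.143ms @ 9/7 + 160.714ms (3/7)
5. 642.857ms @ 12/7 + 160.714ms (3/7)
6. 803.571ms @ 15/7 + 160.714ms (3/7)
7. 964.286ms @ 18/7 + 160.714ms (3/7)
8. 1125.0ms @ 3 + 160.714ms (3/7)
9. 1285.714ms @ 24/7 + 160.714ms (3/7)
10. 1446.429ms @ 27/7 + 160.714ms (3/7)
11. 1607.143ms @ 30/7 + 160.714ms (3/7)
12. 1767.857ms @ 33/7 + 160.714ms (3/7)
13. 1928.571ms @ 36/7 + 160.714ms (3/7)
14. 2089.286ms @ 39/7 + 160.714ms (3/7)
15. 2250.0ms @ 6 + 375.0ms (1)
16. 2625.0ms @ 7 + 375.0ms (1)
17. 3000.0ms @ 8 + 187.5ms (1/2)
18. 3187.5ms @ 17/2 + 187.5ms (1/2)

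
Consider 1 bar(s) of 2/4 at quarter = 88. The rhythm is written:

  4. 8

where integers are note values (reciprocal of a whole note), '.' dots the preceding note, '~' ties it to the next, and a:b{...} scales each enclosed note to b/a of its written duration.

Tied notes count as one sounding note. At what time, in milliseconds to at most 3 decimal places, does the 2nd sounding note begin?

1. 0.0ms @ 0 + 1022.727ms (3/2)
2. 1022.727ms @ 3/2 + 340.909ms (1/2)

note 2 onset = 3/2b = 1022.727ms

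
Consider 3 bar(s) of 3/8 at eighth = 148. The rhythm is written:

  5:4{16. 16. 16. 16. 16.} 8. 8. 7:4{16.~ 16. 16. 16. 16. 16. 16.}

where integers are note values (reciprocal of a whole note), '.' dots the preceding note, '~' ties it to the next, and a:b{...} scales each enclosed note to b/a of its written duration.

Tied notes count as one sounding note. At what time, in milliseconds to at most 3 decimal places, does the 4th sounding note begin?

1. 0.0ms @ 0 + 243.243ms (3/5)
2. 243.243ms @ 3/5 + 243.243ms (3/5)
3. 486.486ms @ 6/5 + 243.243ms (3/5)
4. 729.73ms @ 9/5 + 243.243ms (3/5)
5. 972.973ms @ 12/5 + 243.243ms (3/5)
6. 1216.216ms @ 3 + 608.108ms (3/2)
7. 1824.324ms @ 9/2 + 608.108ms (3/2)
8. 2432.432ms @ 6 + 347.49ms (6/7)
9. 2779.923ms @ 48/7 + 173.745ms (3/7)
10. 2953.668ms @ 51/7 + 173.745ms (3/7)
11. 3127.413ms @ 54/7 + 173.745ms (3/7)
12. 3301.158ms @ 57/7 + 173.745ms (3/7)
13. 3474.903ms @ 60/7 + 173.745ms (3/7)

note 4 onset = 9/5b = 729.73ms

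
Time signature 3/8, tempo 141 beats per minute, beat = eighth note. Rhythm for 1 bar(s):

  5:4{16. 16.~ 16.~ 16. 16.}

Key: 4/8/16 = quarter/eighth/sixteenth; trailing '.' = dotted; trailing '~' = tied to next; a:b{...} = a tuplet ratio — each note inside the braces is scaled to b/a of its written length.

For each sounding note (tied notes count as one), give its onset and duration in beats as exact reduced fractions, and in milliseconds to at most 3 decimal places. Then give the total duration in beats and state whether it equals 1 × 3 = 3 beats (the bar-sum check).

1) 0.0ms=0b +255.319ms=3/5b
2) 255.319ms=3/5b +765.957ms=9/5b
3) 1021.277ms=12/5b +255.319ms=3/5b
Σ=3b of 3 (141bpm 3/8) — PASS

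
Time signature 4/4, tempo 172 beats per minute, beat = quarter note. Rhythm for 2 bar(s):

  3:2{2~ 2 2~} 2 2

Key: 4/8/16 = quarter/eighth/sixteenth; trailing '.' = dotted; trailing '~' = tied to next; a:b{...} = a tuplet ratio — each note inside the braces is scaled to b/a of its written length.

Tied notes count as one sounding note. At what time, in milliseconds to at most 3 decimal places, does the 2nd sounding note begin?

note 2 onset = 8/3b = 930.233ms

1. 0.0ms @ 0 + 930.233ms (8/3)
2. 930.233ms @ 8/3 + 1162.791ms (10/3)
3. 2093.023ms @ 6 + 697.674ms (2)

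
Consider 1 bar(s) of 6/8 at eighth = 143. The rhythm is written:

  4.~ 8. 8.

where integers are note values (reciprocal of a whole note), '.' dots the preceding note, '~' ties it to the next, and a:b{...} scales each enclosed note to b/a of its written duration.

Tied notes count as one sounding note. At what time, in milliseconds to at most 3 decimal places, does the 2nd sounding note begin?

note 2 onset = 9/2b = 1888.112ms

1. 0.0ms @ 0 + 1888.112ms (9/2)
2. 1888.112ms @ 9/2 + 629.371ms (3/2)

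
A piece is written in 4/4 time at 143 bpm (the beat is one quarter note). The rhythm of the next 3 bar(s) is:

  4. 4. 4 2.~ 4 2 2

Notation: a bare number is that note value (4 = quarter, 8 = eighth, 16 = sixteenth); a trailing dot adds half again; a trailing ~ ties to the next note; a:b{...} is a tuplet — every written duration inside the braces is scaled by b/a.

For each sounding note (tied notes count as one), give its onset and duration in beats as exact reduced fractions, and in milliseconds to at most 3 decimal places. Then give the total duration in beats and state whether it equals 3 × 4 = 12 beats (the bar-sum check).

1) 0.0ms=0b +629.371ms=3/2b
2) 629.371ms=3/2b +629.371ms=3/2b
3) 1258.741ms=3b +419.58ms=1b
4) 1678.322ms=4b +1678.322ms=4b
5) 3356.643ms=8b +839.161ms=2b
6) 4195.804ms=10b +839.161ms=2b
Σ=12b of 12 (143bpm 4/4) — PASS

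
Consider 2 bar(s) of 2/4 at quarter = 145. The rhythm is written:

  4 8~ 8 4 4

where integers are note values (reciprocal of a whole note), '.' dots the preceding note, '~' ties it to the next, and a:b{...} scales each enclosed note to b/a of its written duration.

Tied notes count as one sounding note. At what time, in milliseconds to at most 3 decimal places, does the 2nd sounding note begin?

1. 0.0ms @ 0 + 413.793ms (1)
2. 413.793ms @ 1 + 413.793ms (1)
3. 827.586ms @ 2 + 413.793ms (1)
4. 1241.379ms @ 3 + 413.793ms (1)

note 2 onset = 1b = 413.793ms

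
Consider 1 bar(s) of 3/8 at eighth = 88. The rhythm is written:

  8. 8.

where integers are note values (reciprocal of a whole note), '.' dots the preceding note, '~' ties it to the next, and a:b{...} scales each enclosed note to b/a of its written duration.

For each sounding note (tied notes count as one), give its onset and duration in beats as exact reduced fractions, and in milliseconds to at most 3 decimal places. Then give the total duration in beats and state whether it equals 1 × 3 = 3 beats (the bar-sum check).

1) 0.0ms=0b +1022.727ms=3/2b
2) 1022.727ms=3/2b +1022.727ms=3/2b
Σ=3b of 3 (88bpm 3/8) — PASS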